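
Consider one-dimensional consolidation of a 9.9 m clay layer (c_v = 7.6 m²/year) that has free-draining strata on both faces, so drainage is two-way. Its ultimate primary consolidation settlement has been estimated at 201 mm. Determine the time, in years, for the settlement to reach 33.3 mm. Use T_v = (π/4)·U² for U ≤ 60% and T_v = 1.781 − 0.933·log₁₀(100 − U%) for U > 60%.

Drainage path length: H_d = H/2 = 4.95 m (double drainage).
U = S(t)/S_ult = 33.3/201 = 0.1657.
U ≤ 60%: T_v = (π/4)·U² = (π/4)×0.16567² = 0.021557.
t = T_v·H_d²/c_v = 0.021557×4.95²/7.6 = 0.0695 years.

t ≈ 0.0695 years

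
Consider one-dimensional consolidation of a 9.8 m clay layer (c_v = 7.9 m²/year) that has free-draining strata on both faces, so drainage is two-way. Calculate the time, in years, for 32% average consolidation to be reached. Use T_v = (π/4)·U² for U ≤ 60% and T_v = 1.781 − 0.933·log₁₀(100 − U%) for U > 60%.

Drainage path length: H_d = H/2 = 4.9 m (double drainage).
U ≤ 60%: T_v = (π/4)·U² = (π/4)×0.32² = 0.080425.
t = T_v·H_d²/c_v = 0.080425×4.9²/7.9 = 0.2444 years.

t ≈ 0.244 years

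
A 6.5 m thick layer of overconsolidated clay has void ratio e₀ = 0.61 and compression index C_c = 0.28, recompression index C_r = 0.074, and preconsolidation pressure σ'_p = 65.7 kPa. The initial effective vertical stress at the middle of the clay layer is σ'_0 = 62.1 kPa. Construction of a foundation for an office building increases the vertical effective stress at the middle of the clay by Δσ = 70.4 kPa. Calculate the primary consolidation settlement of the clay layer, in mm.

Final effective stress: σ'_f = 62.1 + 70.4 = 132.5 kPa.
σ'_f = 132.5 > σ'_p = 65.7 kPa, so the stress path crosses the preconsolidation pressure — recompression up to σ'_p, then virgin compression beyond:
S_c = H/(1+e₀)·[C_r·log₁₀(σ'_p/σ'_0) + C_c·log₁₀(σ'_f/σ'_p)]
    = 6.5/1.61 × [0.074×log₁₀(65.7/62.1) + 0.28×log₁₀(132.5/65.7)]
    = 4.0373 × [0.0018111 + 0.085302] = 0.3517 m

S_c ≈ 352 mm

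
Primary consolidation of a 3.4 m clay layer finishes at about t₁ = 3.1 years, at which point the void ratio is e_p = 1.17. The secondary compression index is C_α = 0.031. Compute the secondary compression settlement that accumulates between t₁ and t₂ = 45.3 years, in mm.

Secondary compression: S_s = C_α·H/(1+e_p)·log₁₀(t₂/t₁)
S_s = 0.031×3.4/(1+1.17)×log₁₀(45.3/3.1)
    = 0.04857 × 1.165 = 0.05657 m

S_s ≈ 56.6 mm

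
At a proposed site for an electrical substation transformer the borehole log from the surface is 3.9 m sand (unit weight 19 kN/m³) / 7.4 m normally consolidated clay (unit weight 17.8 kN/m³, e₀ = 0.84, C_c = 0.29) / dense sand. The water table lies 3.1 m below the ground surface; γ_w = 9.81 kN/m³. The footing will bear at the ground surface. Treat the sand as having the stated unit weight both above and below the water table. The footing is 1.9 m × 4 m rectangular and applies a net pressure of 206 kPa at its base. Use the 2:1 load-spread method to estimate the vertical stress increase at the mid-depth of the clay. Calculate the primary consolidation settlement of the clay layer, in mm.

Mid-depth of clay below the ground surface: z = 3.9 + 7.4/2 = 7.6 m.
Total vertical stress at mid-clay: σ_v = 19×3.9 + 17.8×3.7 = 139.96 kPa.
Pore pressure: u = 9.81×(7.6 − 3.1) = 44.145 kPa.
Initial effective stress: σ'_0 = σ_v − u = 139.96 − 44.145 = 95.815 kPa.
Stress increase at mid-clay by the 2:1 spreading method:
Δσ = qBL/((B+z)(L+z)) = 206×1.9×4/((1.9+7.6)(4+7.6)) = 14.207 kPa
Final effective stress: σ'_f = σ'_0 + Δσ = 95.815 + 14.207 = 110.02 kPa.
Normally consolidated clay, so the full stress increment lies on the virgin compression line:
S_c = C_c·H/(1+e₀)·log₁₀(σ'_f/σ'_0) = 0.29×7.4/(1+0.84)×log₁₀(110.02/95.815)
    = 1.1663 × 0.060038 = 0.07002 m

S_c ≈ 70 mm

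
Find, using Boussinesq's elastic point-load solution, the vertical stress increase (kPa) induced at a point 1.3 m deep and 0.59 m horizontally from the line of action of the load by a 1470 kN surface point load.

Δσ_z ≈ 260 kPa

Boussinesq vertical stress below a point load on an elastic half-space:
Δσ_z = 3P/(2πz²) · [1 + (r/z)²]^(−5/2)
r/z = 0.59/1.3 = 0.45385; [1+(r/z)²]^(−5/2) = 0.62611.
Δσ_z = 3×1470/(2π×1.3²) × 0.62611 = 415.31 × 0.62611 = 260 kPa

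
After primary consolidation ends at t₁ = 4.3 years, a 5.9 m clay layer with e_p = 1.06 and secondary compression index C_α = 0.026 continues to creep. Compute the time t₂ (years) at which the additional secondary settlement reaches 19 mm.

S_s = C_α·H/(1+e_p)·log₁₀(t₂/t₁) ⇒ log₁₀(t₂/t₁) = S_s·(1+e_p)/(C_α·H).
log₁₀(t₂/t₁) = 0.019 × (1+1.06) / (0.026×5.9) = 0.2551
t₂ = t₁ × 10^0.2551 = 4.3 × 1.799 = 7.738 years

t₂ ≈ 7.74 years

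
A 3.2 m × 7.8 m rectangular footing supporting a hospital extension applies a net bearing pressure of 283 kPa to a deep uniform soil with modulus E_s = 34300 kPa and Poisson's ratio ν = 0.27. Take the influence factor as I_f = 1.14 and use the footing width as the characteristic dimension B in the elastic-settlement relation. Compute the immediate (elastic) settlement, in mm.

Immediate (elastic) settlement: S_e = q·B·(1−ν²)/E_s · I_f.
S_e = 283 × 3.2 × (1 − 0.27²) / 34300 × 1.14
    = 283 × 3.2 × 0.9271 / 34300 × 1.14
    = 0.0279 m = 27.9 mm

S_e ≈ 27.9 mm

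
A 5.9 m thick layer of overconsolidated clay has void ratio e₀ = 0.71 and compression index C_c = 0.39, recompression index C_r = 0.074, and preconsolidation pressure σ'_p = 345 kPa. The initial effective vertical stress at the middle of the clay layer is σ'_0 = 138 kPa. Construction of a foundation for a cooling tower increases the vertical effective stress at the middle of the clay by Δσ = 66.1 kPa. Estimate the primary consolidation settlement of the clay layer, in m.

Final effective stress: σ'_f = 138 + 66.1 = 204.1 kPa.
σ'_f = 204.1 ≤ σ'_p = 345 kPa, so the clay remains overconsolidated and only the recompression index applies:
S_c = C_r·H/(1+e₀)·log₁₀(σ'_f/σ'_0) = 0.074×5.9/1.71×log₁₀(204.1/138)
    = 0.25532 × 0.16996 = 0.04339 m

S_c ≈ 0.0434 m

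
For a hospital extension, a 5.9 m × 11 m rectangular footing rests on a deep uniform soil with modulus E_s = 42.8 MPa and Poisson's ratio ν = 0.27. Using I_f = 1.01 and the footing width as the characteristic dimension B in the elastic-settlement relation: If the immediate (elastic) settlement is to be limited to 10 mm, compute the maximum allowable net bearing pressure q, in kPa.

E_s = 42.8 MPa = 42800 kPa.
S_e = q·B·(1−ν²)/E_s · I_f  ⇒  q = S_e·E_s / (B·(1−ν²)·I_f).
q = 0.01 × 42800 / (5.9 × 0.9271 × 1.01) = 77.47 kPa

q ≈ 77.5 kPa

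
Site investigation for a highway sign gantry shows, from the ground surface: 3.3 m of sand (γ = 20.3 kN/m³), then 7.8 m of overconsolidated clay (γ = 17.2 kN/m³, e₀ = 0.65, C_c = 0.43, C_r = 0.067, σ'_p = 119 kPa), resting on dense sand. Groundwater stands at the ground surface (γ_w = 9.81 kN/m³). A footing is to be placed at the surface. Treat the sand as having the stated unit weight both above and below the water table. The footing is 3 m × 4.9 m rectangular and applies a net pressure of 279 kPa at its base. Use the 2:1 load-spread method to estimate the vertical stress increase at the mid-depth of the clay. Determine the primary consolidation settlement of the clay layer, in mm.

Mid-depth of clay below the ground surface: z = 3.3 + 7.8/2 = 7.2 m.
Total vertical stress at mid-clay: σ_v = 20.3×3.3 + 17.2×3.9 = 134.07 kPa.
Pore pressure: u = 9.81×(7.2 − 0) = 70.632 kPa.
Initial effective stress: σ'_0 = σ_v − u = 134.07 − 70.632 = 63.438 kPa.
Stress increase at mid-clay by the 2:1 spreading method:
Δσ = qBL/((B+z)(L+z)) = 279×3×4.9/((3+7.2)(4.9+7.2)) = 33.23 kPa
Final effective stress: σ'_f = 63.438 + 33.23 = 96.668 kPa.
σ'_f = 96.668 ≤ σ'_p = 119 kPa, so the clay remains overconsolidated and only the recompression index applies:
S_c = C_r·H/(1+e₀)·log₁₀(σ'_f/σ'_0) = 0.067×7.8/1.65×log₁₀(96.668/63.438)
    = 0.31673 × 0.18293 = 0.05794 m

S_c ≈ 57.9 mm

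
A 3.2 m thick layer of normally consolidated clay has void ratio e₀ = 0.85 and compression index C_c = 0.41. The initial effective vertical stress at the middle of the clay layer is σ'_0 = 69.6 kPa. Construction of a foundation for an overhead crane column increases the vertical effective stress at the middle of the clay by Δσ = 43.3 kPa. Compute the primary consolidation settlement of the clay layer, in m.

Final effective stress: σ'_f = σ'_0 + Δσ = 69.6 + 43.3 = 112.9 kPa.
Normally consolidated clay, so the full stress increment lies on the virgin compression line:
S_c = C_c·H/(1+e₀)·log₁₀(σ'_f/σ'_0) = 0.41×3.2/(1+0.85)×log₁₀(112.9/69.6)
    = 0.70919 × 0.21008 = 0.149 m

S_c ≈ 0.149 m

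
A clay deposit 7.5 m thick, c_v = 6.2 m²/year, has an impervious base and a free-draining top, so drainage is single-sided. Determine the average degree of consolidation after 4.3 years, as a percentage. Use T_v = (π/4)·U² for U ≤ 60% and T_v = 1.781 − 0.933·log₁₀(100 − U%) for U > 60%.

U ≈ 74.8 %

Drainage path length: H_d = H = 7.5 m (single drainage).
T_v = c_v·t/H_d² = 6.2×4.3/7.5² = 0.47396.
T_v = 0.47396 corresponds to the U > 60% branch:
U = 1 − 10^((1.781 − T_v)/0.933)/100 = 0.7483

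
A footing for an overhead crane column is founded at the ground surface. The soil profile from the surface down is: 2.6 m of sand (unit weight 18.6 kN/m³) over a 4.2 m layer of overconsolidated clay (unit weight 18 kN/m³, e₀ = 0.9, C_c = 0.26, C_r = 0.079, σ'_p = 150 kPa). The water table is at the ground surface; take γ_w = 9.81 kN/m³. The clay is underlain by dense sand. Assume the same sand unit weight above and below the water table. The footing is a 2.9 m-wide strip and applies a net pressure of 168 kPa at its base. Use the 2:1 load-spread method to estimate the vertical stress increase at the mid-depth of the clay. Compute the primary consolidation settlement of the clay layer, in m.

Mid-depth of clay below the ground surface: z = 2.6 + 4.2/2 = 4.7 m.
Total vertical stress at mid-clay: σ_v = 18.6×2.6 + 18×2.1 = 86.16 kPa.
Pore pressure: u = 9.81×(4.7 − 0) = 46.107 kPa.
Initial effective stress: σ'_0 = σ_v − u = 86.16 − 46.107 = 40.053 kPa.
Stress increase at mid-clay by the 2:1 spreading method:
Δσ = qB/(B+z) = 168×2.9/(2.9+4.7) = 64.105 kPa
Final effective stress: σ'_f = 40.053 + 64.105 = 104.16 kPa.
σ'_f = 104.16 ≤ σ'_p = 150 kPa, so the clay remains overconsolidated and only the recompression index applies:
S_c = C_r·H/(1+e₀)·log₁₀(σ'_f/σ'_0) = 0.079×4.2/1.9×log₁₀(104.16/40.053)
    = 0.17463 × 0.41507 = 0.07248 m

S_c ≈ 0.0725 m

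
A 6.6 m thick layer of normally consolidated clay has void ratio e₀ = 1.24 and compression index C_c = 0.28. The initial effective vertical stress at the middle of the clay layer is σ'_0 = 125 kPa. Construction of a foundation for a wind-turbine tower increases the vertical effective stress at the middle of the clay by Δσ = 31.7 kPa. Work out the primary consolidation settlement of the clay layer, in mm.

S_c ≈ 81 mm

Final effective stress: σ'_f = σ'_0 + Δσ = 125 + 31.7 = 156.7 kPa.
Normally consolidated clay, so the full stress increment lies on the virgin compression line:
S_c = C_c·H/(1+e₀)·log₁₀(σ'_f/σ'_0) = 0.28×6.6/(1+1.24)×log₁₀(156.7/125)
    = 0.825 × 0.098159 = 0.08098 m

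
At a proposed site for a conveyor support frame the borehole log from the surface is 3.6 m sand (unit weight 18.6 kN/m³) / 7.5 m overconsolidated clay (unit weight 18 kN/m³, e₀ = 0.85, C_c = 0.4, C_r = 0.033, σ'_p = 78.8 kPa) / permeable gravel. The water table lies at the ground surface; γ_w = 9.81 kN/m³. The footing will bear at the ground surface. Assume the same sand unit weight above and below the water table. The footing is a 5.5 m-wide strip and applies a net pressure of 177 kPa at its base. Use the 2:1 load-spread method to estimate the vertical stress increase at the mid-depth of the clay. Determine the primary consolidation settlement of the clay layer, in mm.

S_c ≈ 409 mm

Mid-depth of clay below the ground surface: z = 3.6 + 7.5/2 = 7.35 m.
Total vertical stress at mid-clay: σ_v = 18.6×3.6 + 18×3.75 = 134.46 kPa.
Pore pressure: u = 9.81×(7.35 − 0) = 72.103 kPa.
Initial effective stress: σ'_0 = σ_v − u = 134.46 − 72.103 = 62.357 kPa.
Stress increase at mid-clay by the 2:1 spreading method:
Δσ = qB/(B+z) = 177×5.5/(5.5+7.35) = 75.759 kPa
Final effective stress: σ'_f = 62.357 + 75.759 = 138.12 kPa.
σ'_f = 138.12 > σ'_p = 78.8 kPa, so the stress path crosses the preconsolidation pressure — recompression up to σ'_p, then virgin compression beyond:
S_c = H/(1+e₀)·[C_r·log₁₀(σ'_p/σ'_0) + C_c·log₁₀(σ'_f/σ'_p)]
    = 7.5/1.85 × [0.033×log₁₀(78.8/62.357) + 0.4×log₁₀(138.12/78.8)]
    = 4.0541 × [0.0033542 + 0.097492] = 0.4088 m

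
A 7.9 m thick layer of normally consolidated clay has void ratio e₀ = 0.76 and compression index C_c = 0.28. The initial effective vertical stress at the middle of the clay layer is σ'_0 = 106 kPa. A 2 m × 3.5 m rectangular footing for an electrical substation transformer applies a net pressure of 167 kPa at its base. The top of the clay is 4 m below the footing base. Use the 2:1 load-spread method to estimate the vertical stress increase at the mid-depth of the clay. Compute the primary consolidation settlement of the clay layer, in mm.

Mid-depth of clay below the footing base: z = 4 + 7.9/2 = 7.95 m.
Stress increase at mid-clay by the 2:1 spreading method:
Δσ = qBL/((B+z)(L+z)) = 167×2×3.5/((2+7.95)(3.5+7.95)) = 10.261 kPa
Final effective stress: σ'_f = σ'_0 + Δσ = 106 + 10.261 = 116.26 kPa.
Normally consolidated clay, so the full stress increment lies on the virgin compression line:
S_c = C_c·H/(1+e₀)·log₁₀(σ'_f/σ'_0) = 0.28×7.9/(1+0.76)×log₁₀(116.26/106)
    = 1.2568 × 0.040124 = 0.05043 m

S_c ≈ 50.4 mm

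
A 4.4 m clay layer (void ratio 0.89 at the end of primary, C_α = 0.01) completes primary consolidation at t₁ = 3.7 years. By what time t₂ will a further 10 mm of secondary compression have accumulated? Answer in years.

S_s = C_α·H/(1+e_p)·log₁₀(t₂/t₁) ⇒ log₁₀(t₂/t₁) = S_s·(1+e_p)/(C_α·H).
log₁₀(t₂/t₁) = 0.01 × (1+0.89) / (0.01×4.4) = 0.4295
t₂ = t₁ × 10^0.4295 = 3.7 × 2.689 = 9.948 years

t₂ ≈ 9.95 years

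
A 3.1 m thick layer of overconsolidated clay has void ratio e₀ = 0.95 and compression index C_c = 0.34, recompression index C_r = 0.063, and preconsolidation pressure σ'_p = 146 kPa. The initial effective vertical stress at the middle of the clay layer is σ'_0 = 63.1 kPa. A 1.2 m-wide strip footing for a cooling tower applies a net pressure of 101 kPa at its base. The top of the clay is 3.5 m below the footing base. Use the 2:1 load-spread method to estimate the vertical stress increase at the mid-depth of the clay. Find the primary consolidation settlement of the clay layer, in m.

S_c ≈ 0.0117 m

Mid-depth of clay below the footing base: z = 3.5 + 3.1/2 = 5.05 m.
Stress increase at mid-clay by the 2:1 spreading method:
Δσ = qB/(B+z) = 101×1.2/(1.2+5.05) = 19.392 kPa
Final effective stress: σ'_f = 63.1 + 19.392 = 82.492 kPa.
σ'_f = 82.492 ≤ σ'_p = 146 kPa, so the clay remains overconsolidated and only the recompression index applies:
S_c = C_r·H/(1+e₀)·log₁₀(σ'_f/σ'_0) = 0.063×3.1/1.95×log₁₀(82.492/63.1)
    = 0.10015 × 0.11638 = 0.01166 m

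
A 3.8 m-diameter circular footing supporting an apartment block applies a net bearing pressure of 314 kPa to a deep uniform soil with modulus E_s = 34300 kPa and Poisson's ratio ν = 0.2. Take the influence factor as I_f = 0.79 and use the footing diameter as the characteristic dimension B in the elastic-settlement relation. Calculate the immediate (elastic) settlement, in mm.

Immediate (elastic) settlement: S_e = q·B·(1−ν²)/E_s · I_f.
S_e = 314 × 3.8 × (1 − 0.2²) / 34300 × 0.79
    = 314 × 3.8 × 0.96 / 34300 × 0.79
    = 0.02638 m = 26.38 mm

S_e ≈ 26.4 mm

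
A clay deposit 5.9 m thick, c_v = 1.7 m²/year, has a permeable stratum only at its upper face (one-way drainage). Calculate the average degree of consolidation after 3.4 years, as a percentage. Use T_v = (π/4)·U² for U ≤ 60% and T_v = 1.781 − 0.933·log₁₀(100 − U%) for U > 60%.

Drainage path length: H_d = H = 5.9 m (single drainage).
T_v = c_v·t/H_d² = 1.7×3.4/5.9² = 0.16604.
T_v = 0.16604 corresponds to the U ≤ 60% branch:
U = √(4T_v/π) = 0.4598

U ≈ 46 %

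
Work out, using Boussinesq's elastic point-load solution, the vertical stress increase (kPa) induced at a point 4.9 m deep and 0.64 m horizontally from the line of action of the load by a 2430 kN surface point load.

Boussinesq vertical stress below a point load on an elastic half-space:
Δσ_z = 3P/(2πz²) · [1 + (r/z)²]^(−5/2)
r/z = 0.64/4.9 = 0.13061; [1+(r/z)²]^(−5/2) = 0.95859.
Δσ_z = 3×2430/(2π×4.9²) × 0.95859 = 48.323 × 0.95859 = 46.32 kPa

Δσ_z ≈ 46.3 kPa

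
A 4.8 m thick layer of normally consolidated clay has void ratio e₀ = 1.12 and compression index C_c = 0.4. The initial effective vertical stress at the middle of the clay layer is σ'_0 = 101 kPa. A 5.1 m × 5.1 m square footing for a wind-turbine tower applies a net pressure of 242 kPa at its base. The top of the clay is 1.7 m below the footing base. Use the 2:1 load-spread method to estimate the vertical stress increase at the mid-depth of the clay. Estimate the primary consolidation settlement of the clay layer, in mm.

Mid-depth of clay below the footing base: z = 1.7 + 4.8/2 = 4.1 m.
Stress increase at mid-clay by the 2:1 spreading method:
Δσ = qBL/((B+z)(L+z)) = 242×5.1×5.1/((5.1+4.1)(5.1+4.1)) = 74.367 kPa
Final effective stress: σ'_f = σ'_0 + Δσ = 101 + 74.367 = 175.37 kPa.
Normally consolidated clay, so the full stress increment lies on the virgin compression line:
S_c = C_c·H/(1+e₀)·log₁₀(σ'_f/σ'_0) = 0.4×4.8/(1+1.12)×log₁₀(175.37/101)
    = 0.90566 × 0.23963 = 0.217 m

S_c ≈ 217 mm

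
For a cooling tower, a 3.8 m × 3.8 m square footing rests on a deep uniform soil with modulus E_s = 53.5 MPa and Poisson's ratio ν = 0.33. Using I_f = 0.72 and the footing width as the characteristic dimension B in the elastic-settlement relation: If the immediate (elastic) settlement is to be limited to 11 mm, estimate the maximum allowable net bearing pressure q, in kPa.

q ≈ 241 kPa

E_s = 53.5 MPa = 53500 kPa.
S_e = q·B·(1−ν²)/E_s · I_f  ⇒  q = S_e·E_s / (B·(1−ν²)·I_f).
q = 0.011 × 53500 / (3.8 × 0.8911 × 0.72) = 241.4 kPa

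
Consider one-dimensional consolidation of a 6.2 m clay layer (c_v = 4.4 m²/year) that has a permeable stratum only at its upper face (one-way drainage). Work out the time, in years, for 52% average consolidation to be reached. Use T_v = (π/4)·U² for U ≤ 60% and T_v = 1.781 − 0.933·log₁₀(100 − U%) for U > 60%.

t ≈ 1.86 years

Drainage path length: H_d = H = 6.2 m (single drainage).
U ≤ 60%: T_v = (π/4)·U² = (π/4)×0.52² = 0.21237.
t = T_v·H_d²/c_v = 0.21237×6.2²/4.4 = 1.855 years.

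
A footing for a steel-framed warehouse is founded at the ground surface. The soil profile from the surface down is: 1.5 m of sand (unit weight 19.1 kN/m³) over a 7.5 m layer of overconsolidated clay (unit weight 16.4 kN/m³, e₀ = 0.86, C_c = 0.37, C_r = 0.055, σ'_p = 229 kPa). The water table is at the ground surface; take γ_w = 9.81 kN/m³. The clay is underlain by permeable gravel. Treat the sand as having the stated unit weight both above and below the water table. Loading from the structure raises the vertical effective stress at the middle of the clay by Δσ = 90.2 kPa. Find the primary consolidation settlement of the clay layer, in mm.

S_c ≈ 116 mm

Mid-depth of clay below the ground surface: z = 1.5 + 7.5/2 = 5.25 m.
Total vertical stress at mid-clay: σ_v = 19.1×1.5 + 16.4×3.75 = 90.15 kPa.
Pore pressure: u = 9.81×(5.25 − 0) = 51.503 kPa.
Initial effective stress: σ'_0 = σ_v − u = 90.15 − 51.503 = 38.647 kPa.
Final effective stress: σ'_f = 38.647 + 90.2 = 128.85 kPa.
σ'_f = 128.85 ≤ σ'_p = 229 kPa, so the clay remains overconsolidated and only the recompression index applies:
S_c = C_r·H/(1+e₀)·log₁₀(σ'_f/σ'_0) = 0.055×7.5/1.86×log₁₀(128.85/38.647)
    = 0.22178 × 0.52297 = 0.116 m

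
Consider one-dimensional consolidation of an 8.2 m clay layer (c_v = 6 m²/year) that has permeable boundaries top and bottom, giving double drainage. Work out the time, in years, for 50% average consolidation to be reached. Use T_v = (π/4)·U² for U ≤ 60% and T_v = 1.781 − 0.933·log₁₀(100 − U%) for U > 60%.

Drainage path length: H_d = H/2 = 4.1 m (double drainage).
U ≤ 60%: T_v = (π/4)·U² = (π/4)×0.5² = 0.19635.
t = T_v·H_d²/c_v = 0.19635×4.1²/6 = 0.5501 years.

t ≈ 0.55 years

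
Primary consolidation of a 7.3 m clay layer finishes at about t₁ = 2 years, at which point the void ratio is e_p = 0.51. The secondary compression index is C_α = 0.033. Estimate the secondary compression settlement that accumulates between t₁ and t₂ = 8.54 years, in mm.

S_s ≈ 101 mm

Secondary compression: S_s = C_α·H/(1+e_p)·log₁₀(t₂/t₁)
S_s = 0.033×7.3/(1+0.51)×log₁₀(8.54/2)
    = 0.1595 × 0.6304 = 0.1006 m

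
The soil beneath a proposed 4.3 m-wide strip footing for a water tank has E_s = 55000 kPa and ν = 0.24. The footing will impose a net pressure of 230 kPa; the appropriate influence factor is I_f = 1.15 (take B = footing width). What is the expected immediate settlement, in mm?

Immediate (elastic) settlement: S_e = q·B·(1−ν²)/E_s · I_f.
S_e = 230 × 4.3 × (1 − 0.24²) / 55000 × 1.15
    = 230 × 4.3 × 0.9424 / 55000 × 1.15
    = 0.01949 m = 19.49 mm

S_e ≈ 19.5 mm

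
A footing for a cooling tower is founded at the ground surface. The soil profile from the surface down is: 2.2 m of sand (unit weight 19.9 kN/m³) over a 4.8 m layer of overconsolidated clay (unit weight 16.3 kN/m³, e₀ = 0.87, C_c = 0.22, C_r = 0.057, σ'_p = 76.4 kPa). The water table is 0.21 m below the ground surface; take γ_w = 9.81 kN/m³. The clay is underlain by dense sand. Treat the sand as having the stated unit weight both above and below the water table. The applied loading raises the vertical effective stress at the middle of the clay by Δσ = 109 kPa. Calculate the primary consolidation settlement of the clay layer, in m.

Mid-depth of clay below the ground surface: z = 2.2 + 4.8/2 = 4.6 m.
Total vertical stress at mid-clay: σ_v = 19.9×2.2 + 16.3×2.4 = 82.9 kPa.
Pore pressure: u = 9.81×(4.6 − 0.21) = 43.066 kPa.
Initial effective stress: σ'_0 = σ_v − u = 82.9 − 43.066 = 39.834 kPa.
Final effective stress: σ'_f = 39.834 + 109 = 148.83 kPa.
σ'_f = 148.83 > σ'_p = 76.4 kPa, so the stress path crosses the preconsolidation pressure — recompression up to σ'_p, then virgin compression beyond:
S_c = H/(1+e₀)·[C_r·log₁₀(σ'_p/σ'_0) + C_c·log₁₀(σ'_f/σ'_p)]
    = 4.8/1.87 × [0.057×log₁₀(76.4/39.834) + 0.22×log₁₀(148.83/76.4)]
    = 2.5668 × [0.016122 + 0.063711] = 0.2049 m

S_c ≈ 0.205 m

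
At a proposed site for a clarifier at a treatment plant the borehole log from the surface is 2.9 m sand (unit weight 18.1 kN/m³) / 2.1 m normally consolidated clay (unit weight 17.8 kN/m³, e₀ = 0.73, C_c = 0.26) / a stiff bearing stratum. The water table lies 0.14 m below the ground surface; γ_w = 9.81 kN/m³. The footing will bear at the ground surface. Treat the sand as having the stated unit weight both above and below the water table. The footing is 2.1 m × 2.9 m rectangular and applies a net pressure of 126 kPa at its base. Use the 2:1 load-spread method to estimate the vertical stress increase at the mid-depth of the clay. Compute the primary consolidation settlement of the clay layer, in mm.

S_c ≈ 59.9 mm

Mid-depth of clay below the ground surface: z = 2.9 + 2.1/2 = 3.95 m.
Total vertical stress at mid-clay: σ_v = 18.1×2.9 + 17.8×1.05 = 71.18 kPa.
Pore pressure: u = 9.81×(3.95 − 0.14) = 37.376 kPa.
Initial effective stress: σ'_0 = σ_v − u = 71.18 − 37.376 = 33.804 kPa.
Stress increase at mid-clay by the 2:1 spreading method:
Δσ = qBL/((B+z)(L+z)) = 126×2.1×2.9/((2.1+3.95)(2.9+3.95)) = 18.516 kPa
Final effective stress: σ'_f = σ'_0 + Δσ = 33.804 + 18.516 = 52.32 kPa.
Normally consolidated clay, so the full stress increment lies on the virgin compression line:
S_c = C_c·H/(1+e₀)·log₁₀(σ'_f/σ'_0) = 0.26×2.1/(1+0.73)×log₁₀(52.32/33.804)
    = 0.31561 × 0.1897 = 0.05987 m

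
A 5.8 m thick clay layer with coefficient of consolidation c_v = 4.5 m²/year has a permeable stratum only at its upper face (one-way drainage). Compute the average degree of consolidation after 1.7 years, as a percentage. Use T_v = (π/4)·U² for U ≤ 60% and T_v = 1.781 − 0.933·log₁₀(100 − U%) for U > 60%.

U ≈ 53.8 %

Drainage path length: H_d = H = 5.8 m (single drainage).
T_v = c_v·t/H_d² = 4.5×1.7/5.8² = 0.22741.
T_v = 0.22741 corresponds to the U ≤ 60% branch:
U = √(4T_v/π) = 0.5381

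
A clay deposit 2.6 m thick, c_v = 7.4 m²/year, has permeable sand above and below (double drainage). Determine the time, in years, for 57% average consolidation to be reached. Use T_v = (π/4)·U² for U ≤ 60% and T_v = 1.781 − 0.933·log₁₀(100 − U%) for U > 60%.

Drainage path length: H_d = H/2 = 1.3 m (double drainage).
U ≤ 60%: T_v = (π/4)·U² = (π/4)×0.57² = 0.25518.
t = T_v·H_d²/c_v = 0.25518×1.3²/7.4 = 0.05828 years.

t ≈ 0.0583 years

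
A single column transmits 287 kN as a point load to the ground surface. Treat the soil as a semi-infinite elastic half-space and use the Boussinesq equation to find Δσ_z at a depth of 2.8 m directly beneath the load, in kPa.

Boussinesq vertical stress below a point load on an elastic half-space:
Δσ_z = 3P/(2πz²) · [1 + (r/z)²]^(−5/2)
r/z = 0/2.8 = 0; [1+(r/z)²]^(−5/2) = 1.
Δσ_z = 3×287/(2π×2.8²) × 1 = 17.479 × 1 = 17.48 kPa

Δσ_z ≈ 17.5 kPa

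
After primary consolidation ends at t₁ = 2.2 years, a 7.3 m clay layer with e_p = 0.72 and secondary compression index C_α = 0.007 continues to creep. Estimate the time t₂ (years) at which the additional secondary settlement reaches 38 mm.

S_s = C_α·H/(1+e_p)·log₁₀(t₂/t₁) ⇒ log₁₀(t₂/t₁) = S_s·(1+e_p)/(C_α·H).
log₁₀(t₂/t₁) = 0.038 × (1+0.72) / (0.007×7.3) = 1.279
t₂ = t₁ × 10^1.279 = 2.2 × 19.01 = 41.83 years

t₂ ≈ 41.8 years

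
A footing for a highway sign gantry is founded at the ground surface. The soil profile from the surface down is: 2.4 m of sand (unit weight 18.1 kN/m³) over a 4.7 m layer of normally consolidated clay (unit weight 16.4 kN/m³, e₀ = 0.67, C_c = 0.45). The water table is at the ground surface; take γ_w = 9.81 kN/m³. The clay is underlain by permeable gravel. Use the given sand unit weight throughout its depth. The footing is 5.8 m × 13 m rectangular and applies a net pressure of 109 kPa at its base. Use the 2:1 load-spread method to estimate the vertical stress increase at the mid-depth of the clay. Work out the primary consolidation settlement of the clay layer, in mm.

Mid-depth of clay below the ground surface: z = 2.4 + 4.7/2 = 4.75 m.
Total vertical stress at mid-clay: σ_v = 18.1×2.4 + 16.4×2.35 = 81.98 kPa.
Pore pressure: u = 9.81×(4.75 − 0) = 46.598 kPa.
Initial effective stress: σ'_0 = σ_v − u = 81.98 − 46.598 = 35.382 kPa.
Stress increase at mid-clay by the 2:1 spreading method:
Δσ = qBL/((B+z)(L+z)) = 109×5.8×13/((5.8+4.75)(13+4.75)) = 43.888 kPa
Final effective stress: σ'_f = σ'_0 + Δσ = 35.382 + 43.888 = 79.27 kPa.
Normally consolidated clay, so the full stress increment lies on the virgin compression line:
S_c = C_c·H/(1+e₀)·log₁₀(σ'_f/σ'_0) = 0.45×4.7/(1+0.67)×log₁₀(79.27/35.382)
    = 1.2665 × 0.35033 = 0.4437 m

S_c ≈ 444 mm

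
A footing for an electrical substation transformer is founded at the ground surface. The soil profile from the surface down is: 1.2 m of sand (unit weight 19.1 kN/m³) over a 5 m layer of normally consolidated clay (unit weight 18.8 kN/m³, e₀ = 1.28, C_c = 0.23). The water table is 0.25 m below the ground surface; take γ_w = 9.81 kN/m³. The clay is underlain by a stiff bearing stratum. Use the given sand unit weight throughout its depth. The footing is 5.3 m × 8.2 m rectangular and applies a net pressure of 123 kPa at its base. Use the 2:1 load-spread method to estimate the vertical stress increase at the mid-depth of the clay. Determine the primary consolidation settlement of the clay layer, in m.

Mid-depth of clay below the ground surface: z = 1.2 + 5/2 = 3.7 m.
Total vertical stress at mid-clay: σ_v = 19.1×1.2 + 18.8×2.5 = 69.92 kPa.
Pore pressure: u = 9.81×(3.7 − 0.25) = 33.845 kPa.
Initial effective stress: σ'_0 = σ_v − u = 69.92 − 33.845 = 36.075 kPa.
Stress increase at mid-clay by the 2:1 spreading method:
Δσ = qBL/((B+z)(L+z)) = 123×5.3×8.2/((5.3+3.7)(8.2+3.7)) = 49.912 kPa
Final effective stress: σ'_f = σ'_0 + Δσ = 36.075 + 49.912 = 85.987 kPa.
Normally consolidated clay, so the full stress increment lies on the virgin compression line:
S_c = C_c·H/(1+e₀)·log₁₀(σ'_f/σ'_0) = 0.23×5/(1+1.28)×log₁₀(85.987/36.075)
    = 0.50439 × 0.37723 = 0.1903 m

S_c ≈ 0.19 m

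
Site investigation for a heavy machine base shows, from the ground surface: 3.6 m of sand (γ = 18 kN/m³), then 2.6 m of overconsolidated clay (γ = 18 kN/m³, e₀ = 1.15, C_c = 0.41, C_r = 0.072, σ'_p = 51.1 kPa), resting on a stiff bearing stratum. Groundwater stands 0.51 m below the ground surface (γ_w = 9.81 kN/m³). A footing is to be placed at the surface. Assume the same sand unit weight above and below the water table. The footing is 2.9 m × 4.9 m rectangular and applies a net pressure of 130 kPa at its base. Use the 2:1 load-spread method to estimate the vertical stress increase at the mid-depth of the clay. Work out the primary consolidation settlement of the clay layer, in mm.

Mid-depth of clay below the ground surface: z = 3.6 + 2.6/2 = 4.9 m.
Total vertical stress at mid-clay: σ_v = 18×3.6 + 18×1.3 = 88.2 kPa.
Pore pressure: u = 9.81×(4.9 − 0.51) = 43.066 kPa.
Initial effective stress: σ'_0 = σ_v − u = 88.2 − 43.066 = 45.134 kPa.
Stress increase at mid-clay by the 2:1 spreading method:
Δσ = qBL/((B+z)(L+z)) = 130×2.9×4.9/((2.9+4.9)(4.9+4.9)) = 24.167 kPa
Final effective stress: σ'_f = 45.134 + 24.167 = 69.301 kPa.
σ'_f = 69.301 > σ'_p = 51.1 kPa, so the stress path crosses the preconsolidation pressure — recompression up to σ'_p, then virgin compression beyond:
S_c = H/(1+e₀)·[C_r·log₁₀(σ'_p/σ'_0) + C_c·log₁₀(σ'_f/σ'_p)]
    = 2.6/2.15 × [0.072×log₁₀(51.1/45.134) + 0.41×log₁₀(69.301/51.1)]
    = 1.2093 × [0.003882 + 0.054251] = 0.0703 m

S_c ≈ 70.3 mm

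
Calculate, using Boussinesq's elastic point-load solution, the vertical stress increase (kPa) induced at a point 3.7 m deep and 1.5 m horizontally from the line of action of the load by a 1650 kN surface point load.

Boussinesq vertical stress below a point load on an elastic half-space:
Δσ_z = 3P/(2πz²) · [1 + (r/z)²]^(−5/2)
r/z = 1.5/3.7 = 0.40541; [1+(r/z)²]^(−5/2) = 0.68358.
Δσ_z = 3×1650/(2π×3.7²) × 0.68358 = 57.547 × 0.68358 = 39.34 kPa

Δσ_z ≈ 39.3 kPa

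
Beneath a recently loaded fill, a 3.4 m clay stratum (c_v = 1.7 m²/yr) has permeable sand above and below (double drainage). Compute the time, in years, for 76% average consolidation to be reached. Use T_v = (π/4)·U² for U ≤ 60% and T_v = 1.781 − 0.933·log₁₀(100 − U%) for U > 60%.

t ≈ 0.839 years

Drainage path length: H_d = H/2 = 1.7 m (double drainage).
U > 60%: T_v = 1.781 − 0.933·log₁₀(100 − 76) = 0.49326.
t = T_v·H_d²/c_v = 0.49326×1.7²/1.7 = 0.8385 years.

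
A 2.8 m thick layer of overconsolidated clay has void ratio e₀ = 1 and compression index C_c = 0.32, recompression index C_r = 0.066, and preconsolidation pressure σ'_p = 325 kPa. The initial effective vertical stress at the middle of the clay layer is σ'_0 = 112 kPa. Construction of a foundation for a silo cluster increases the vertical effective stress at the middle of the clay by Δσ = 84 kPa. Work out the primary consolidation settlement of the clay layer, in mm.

S_c ≈ 22.5 mm

Final effective stress: σ'_f = 112 + 84 = 196 kPa.
σ'_f = 196 ≤ σ'_p = 325 kPa, so the clay remains overconsolidated and only the recompression index applies:
S_c = C_r·H/(1+e₀)·log₁₀(σ'_f/σ'_0) = 0.066×2.8/2×log₁₀(196/112)
    = 0.0924 × 0.24304 = 0.02246 m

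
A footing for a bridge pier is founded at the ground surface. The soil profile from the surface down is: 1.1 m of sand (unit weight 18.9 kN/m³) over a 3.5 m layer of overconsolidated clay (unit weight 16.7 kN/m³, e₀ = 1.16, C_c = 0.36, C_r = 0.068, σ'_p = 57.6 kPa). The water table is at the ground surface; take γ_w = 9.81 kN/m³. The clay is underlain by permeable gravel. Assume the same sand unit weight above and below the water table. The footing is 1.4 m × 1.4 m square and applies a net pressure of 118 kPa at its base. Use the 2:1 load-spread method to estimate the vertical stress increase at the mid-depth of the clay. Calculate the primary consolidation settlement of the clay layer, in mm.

Mid-depth of clay below the ground surface: z = 1.1 + 3.5/2 = 2.85 m.
Total vertical stress at mid-clay: σ_v = 18.9×1.1 + 16.7×1.75 = 50.015 kPa.
Pore pressure: u = 9.81×(2.85 − 0) = 27.959 kPa.
Initial effective stress: σ'_0 = σ_v − u = 50.015 − 27.959 = 22.056 kPa.
Stress increase at mid-clay by the 2:1 spreading method:
Δσ = qBL/((B+z)(L+z)) = 118×1.4×1.4/((1.4+2.85)(1.4+2.85)) = 12.804 kPa
Final effective stress: σ'_f = 22.056 + 12.804 = 34.86 kPa.
σ'_f = 34.86 ≤ σ'_p = 57.6 kPa, so the clay remains overconsolidated and only the recompression index applies:
S_c = C_r·H/(1+e₀)·log₁₀(σ'_f/σ'_0) = 0.068×3.5/2.16×log₁₀(34.86/22.056)
    = 0.11019 × 0.1988 = 0.02191 m

S_c ≈ 21.9 mm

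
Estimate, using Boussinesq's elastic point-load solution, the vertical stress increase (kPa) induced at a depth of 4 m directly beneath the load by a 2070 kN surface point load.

Δσ_z ≈ 61.8 kPa

Boussinesq vertical stress below a point load on an elastic half-space:
Δσ_z = 3P/(2πz²) · [1 + (r/z)²]^(−5/2)
r/z = 0/4 = 0; [1+(r/z)²]^(−5/2) = 1.
Δσ_z = 3×2070/(2π×4²) × 1 = 61.772 × 1 = 61.77 kPa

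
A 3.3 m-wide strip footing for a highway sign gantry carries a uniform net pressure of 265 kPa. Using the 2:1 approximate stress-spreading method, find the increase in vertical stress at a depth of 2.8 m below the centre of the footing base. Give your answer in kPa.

Δσ_z ≈ 143 kPa

By the 2:1 method the load spreads at 1 horizontal : 2 vertical, so at depth z the loaded area has grown by z in each plan dimension:
Δσ = qB/(B+z) = 265×3.3/(3.3+2.8) = 143.36 kPa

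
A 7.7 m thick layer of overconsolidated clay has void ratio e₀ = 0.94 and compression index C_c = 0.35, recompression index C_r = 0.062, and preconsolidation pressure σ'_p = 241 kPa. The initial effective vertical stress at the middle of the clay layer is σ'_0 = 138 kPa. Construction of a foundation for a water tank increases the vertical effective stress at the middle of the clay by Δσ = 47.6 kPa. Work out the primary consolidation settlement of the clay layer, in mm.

S_c ≈ 31.7 mm

Final effective stress: σ'_f = 138 + 47.6 = 185.6 kPa.
σ'_f = 185.6 ≤ σ'_p = 241 kPa, so the clay remains overconsolidated and only the recompression index applies:
S_c = C_r·H/(1+e₀)·log₁₀(σ'_f/σ'_0) = 0.062×7.7/1.94×log₁₀(185.6/138)
    = 0.24608 × 0.1287 = 0.03167 m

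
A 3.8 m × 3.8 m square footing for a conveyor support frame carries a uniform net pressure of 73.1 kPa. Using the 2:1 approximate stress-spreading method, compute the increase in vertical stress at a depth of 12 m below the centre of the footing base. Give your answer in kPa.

By the 2:1 method the load spreads at 1 horizontal : 2 vertical, so at depth z the loaded area has grown by z in each plan dimension:
Δσ = qBL/((B+z)(L+z)) = 73.1×3.8×3.8/((3.8+12)(3.8+12)) = 4.2283 kPa

Δσ_z ≈ 4.23 kPa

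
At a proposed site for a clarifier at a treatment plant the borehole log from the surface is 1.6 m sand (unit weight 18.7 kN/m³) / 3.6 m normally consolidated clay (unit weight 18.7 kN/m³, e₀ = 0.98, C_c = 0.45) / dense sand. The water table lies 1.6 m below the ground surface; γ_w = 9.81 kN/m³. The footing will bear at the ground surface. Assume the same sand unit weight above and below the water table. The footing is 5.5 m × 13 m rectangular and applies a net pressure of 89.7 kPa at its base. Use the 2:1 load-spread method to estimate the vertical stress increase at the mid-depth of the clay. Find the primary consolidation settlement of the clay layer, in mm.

Mid-depth of clay below the ground surface: z = 1.6 + 3.6/2 = 3.4 m.
Total vertical stress at mid-clay: σ_v = 18.7×1.6 + 18.7×1.8 = 63.58 kPa.
Pore pressure: u = 9.81×(3.4 − 1.6) = 17.658 kPa.
Initial effective stress: σ'_0 = σ_v − u = 63.58 − 17.658 = 45.922 kPa.
Stress increase at mid-clay by the 2:1 spreading method:
Δσ = qBL/((B+z)(L+z)) = 89.7×5.5×13/((5.5+3.4)(13+3.4)) = 43.94 kPa
Final effective stress: σ'_f = σ'_0 + Δσ = 45.922 + 43.94 = 89.862 kPa.
Normally consolidated clay, so the full stress increment lies on the virgin compression line:
S_c = C_c·H/(1+e₀)·log₁₀(σ'_f/σ'_0) = 0.45×3.6/(1+0.98)×log₁₀(89.862/45.922)
    = 0.81818 × 0.29156 = 0.2385 m

S_c ≈ 239 mm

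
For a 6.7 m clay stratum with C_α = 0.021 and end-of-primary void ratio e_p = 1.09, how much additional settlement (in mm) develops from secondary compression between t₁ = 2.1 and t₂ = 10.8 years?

S_s ≈ 47.9 mm

Secondary compression: S_s = C_α·H/(1+e_p)·log₁₀(t₂/t₁)
S_s = 0.021×6.7/(1+1.09)×log₁₀(10.8/2.1)
    = 0.06732 × 0.7112 = 0.04788 m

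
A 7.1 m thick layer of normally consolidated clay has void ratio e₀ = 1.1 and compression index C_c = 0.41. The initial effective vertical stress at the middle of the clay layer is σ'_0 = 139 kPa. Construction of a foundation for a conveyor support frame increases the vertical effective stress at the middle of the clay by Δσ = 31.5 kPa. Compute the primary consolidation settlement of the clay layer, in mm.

Final effective stress: σ'_f = σ'_0 + Δσ = 139 + 31.5 = 170.5 kPa.
Normally consolidated clay, so the full stress increment lies on the virgin compression line:
S_c = C_c·H/(1+e₀)·log₁₀(σ'_f/σ'_0) = 0.41×7.1/(1+1.1)×log₁₀(170.5/139)
    = 1.3862 × 0.08871 = 0.123 m

S_c ≈ 123 mm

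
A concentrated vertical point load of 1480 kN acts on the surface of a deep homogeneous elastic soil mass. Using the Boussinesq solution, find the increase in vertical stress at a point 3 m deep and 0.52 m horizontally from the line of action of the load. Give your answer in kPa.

Boussinesq vertical stress below a point load on an elastic half-space:
Δσ_z = 3P/(2πz²) · [1 + (r/z)²]^(−5/2)
r/z = 0.52/3 = 0.17333; [1+(r/z)²]^(−5/2) = 0.92867.
Δσ_z = 3×1480/(2π×3²) × 0.92867 = 78.516 × 0.92867 = 72.92 kPa

Δσ_z ≈ 72.9 kPa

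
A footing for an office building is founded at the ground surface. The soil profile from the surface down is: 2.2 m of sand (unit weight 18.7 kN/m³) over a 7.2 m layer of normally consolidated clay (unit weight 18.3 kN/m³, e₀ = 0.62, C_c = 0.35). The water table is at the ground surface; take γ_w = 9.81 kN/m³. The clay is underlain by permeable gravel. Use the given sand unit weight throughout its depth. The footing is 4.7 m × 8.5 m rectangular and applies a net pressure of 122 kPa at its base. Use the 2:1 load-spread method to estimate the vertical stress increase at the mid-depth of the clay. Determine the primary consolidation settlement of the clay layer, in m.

S_c ≈ 0.337 m

Mid-depth of clay below the ground surface: z = 2.2 + 7.2/2 = 5.8 m.
Total vertical stress at mid-clay: σ_v = 18.7×2.2 + 18.3×3.6 = 107.02 kPa.
Pore pressure: u = 9.81×(5.8 − 0) = 56.898 kPa.
Initial effective stress: σ'_0 = σ_v − u = 107.02 − 56.898 = 50.122 kPa.
Stress increase at mid-clay by the 2:1 spreading method:
Δσ = qBL/((B+z)(L+z)) = 122×4.7×8.5/((4.7+5.8)(8.5+5.8)) = 32.46 kPa
Final effective stress: σ'_f = σ'_0 + Δσ = 50.122 + 32.46 = 82.582 kPa.
Normally consolidated clay, so the full stress increment lies on the virgin compression line:
S_c = C_c·H/(1+e₀)·log₁₀(σ'_f/σ'_0) = 0.35×7.2/(1+0.62)×log₁₀(82.582/50.122)
    = 1.5556 × 0.21686 = 0.3373 m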